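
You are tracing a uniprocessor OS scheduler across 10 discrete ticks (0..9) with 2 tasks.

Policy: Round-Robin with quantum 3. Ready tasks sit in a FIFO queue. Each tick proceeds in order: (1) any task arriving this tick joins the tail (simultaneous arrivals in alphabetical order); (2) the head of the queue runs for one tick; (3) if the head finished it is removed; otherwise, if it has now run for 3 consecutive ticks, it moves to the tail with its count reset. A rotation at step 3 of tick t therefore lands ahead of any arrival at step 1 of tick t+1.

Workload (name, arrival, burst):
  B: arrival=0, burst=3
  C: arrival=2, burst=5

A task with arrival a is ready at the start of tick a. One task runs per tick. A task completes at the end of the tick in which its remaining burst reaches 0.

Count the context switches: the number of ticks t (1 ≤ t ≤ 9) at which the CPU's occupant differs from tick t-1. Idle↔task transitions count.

context switches = 2

t=0: queue=[B] q_used=0 → run B
t=1: queue=[B] q_used=1 → run B
t=2: queue=[B,C] q_used=2 → run B
t=3: queue=[C] q_used=0 → run C
t=4: queue=[C] q_used=1 → run C
t=5: queue=[C] q_used=2 → run C
t=6: queue=[C] q_used=0 → run C
t=7: queue=[C] q_used=1 → run C
t=8: (idle)
t=9: (idle)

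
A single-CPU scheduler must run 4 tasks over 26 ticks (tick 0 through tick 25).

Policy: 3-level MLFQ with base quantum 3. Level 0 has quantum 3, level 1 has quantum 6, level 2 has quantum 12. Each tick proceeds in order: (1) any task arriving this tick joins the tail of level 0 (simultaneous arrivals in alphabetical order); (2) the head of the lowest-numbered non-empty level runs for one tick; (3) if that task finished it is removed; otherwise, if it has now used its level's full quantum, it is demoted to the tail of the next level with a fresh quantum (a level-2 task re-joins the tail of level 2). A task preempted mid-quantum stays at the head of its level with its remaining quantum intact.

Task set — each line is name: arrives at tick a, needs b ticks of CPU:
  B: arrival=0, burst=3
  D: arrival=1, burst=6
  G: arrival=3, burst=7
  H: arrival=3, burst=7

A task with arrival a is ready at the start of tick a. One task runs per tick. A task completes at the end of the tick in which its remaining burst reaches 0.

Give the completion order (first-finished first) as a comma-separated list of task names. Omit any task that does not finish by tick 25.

completion order = B, D, G, H

t=0: L0/L1/L2 = B/-/- → run B
t=1: L0/L1/L2 = BD/-/- → run B
t=2: L0/L1/L2 = BD/-/- → run B
t=3: L0/L1/L2 = DGH/-/- → run D
t=4: L0/L1/L2 = DGH/-/- → run D
t=5: L0/L1/L2 = DGH/-/- → run D
t=6: L0/L1/L2 = GH/D/- → run G
t=7: L0/L1/L2 = GH/D/- → run G
t=8: L0/L1/L2 = GH/D/- → run G
t=9: L0/L1/L2 = H/DG/- → run H
t=10: L0/L1/L2 = H/DG/- → run H
t=11: L0/L1/L2 = H/DG/- → run H
t=12: L0/L1/L2 = -/DGH/- → run D
t=13: L0/L1/L2 = -/DGH/- → run D
t=14: L0/L1/L2 = -/DGH/- → run D
t=15: L0/L1/L2 = -/GH/- → run G
t=16: L0/L1/L2 = -/GH/- → run G
t=17: L0/L1/L2 = -/GH/- → run G
t=18: L0/L1/L2 = -/GH/- → run G
t=19: L0/L1/L2 = -/H/- → run H
t=20: L0/L1/L2 = -/H/- → run H
t=21: L0/L1/L2 = -/H/- → run H
t=22: L0/L1/L2 = -/H/- → run H
t=23: (idle)
t=24: (idle)
t=25: (idle)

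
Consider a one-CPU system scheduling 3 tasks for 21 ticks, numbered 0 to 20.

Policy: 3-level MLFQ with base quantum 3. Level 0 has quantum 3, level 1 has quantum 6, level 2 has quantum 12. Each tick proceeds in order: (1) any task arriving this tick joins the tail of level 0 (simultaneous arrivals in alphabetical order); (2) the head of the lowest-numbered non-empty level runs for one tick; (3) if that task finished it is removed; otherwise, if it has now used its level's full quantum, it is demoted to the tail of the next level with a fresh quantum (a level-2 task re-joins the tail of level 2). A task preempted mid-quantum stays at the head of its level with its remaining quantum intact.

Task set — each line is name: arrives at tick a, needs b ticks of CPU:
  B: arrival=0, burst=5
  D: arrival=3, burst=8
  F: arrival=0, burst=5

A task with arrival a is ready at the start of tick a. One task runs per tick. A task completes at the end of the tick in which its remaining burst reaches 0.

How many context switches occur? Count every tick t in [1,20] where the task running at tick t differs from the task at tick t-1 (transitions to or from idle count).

t=0: L0/L1/L2 = BF/-/- → run B
t=1: L0/L1/L2 = BF/-/- → run B
t=2: L0/L1/L2 = BF/-/- → run B
t=3: L0/L1/L2 = FD/B/- → run F
t=4: L0/L1/L2 = FD/B/- → run F
t=5: L0/L1/L2 = FD/B/- → run F
t=6: L0/L1/L2 = D/BF/- → run D
t=7: L0/L1/L2 = D/BF/- → run D
t=8: L0/L1/L2 = D/BF/- → run D
t=9: L0/L1/L2 = -/BFD/- → run B
t=10: L0/L1/L2 = -/BFD/- → run B
t=11: L0/L1/L2 = -/FD/- → run F
t=12: L0/L1/L2 = -/FD/- → run F
t=13: L0/L1/L2 = -/D/- → run D
t=14: L0/L1/L2 = -/D/- → run D
t=15: L0/L1/L2 = -/D/- → run D
t=16: L0/L1/L2 = -/D/- → run D
t=17: L0/L1/L2 = -/D/- → run D
t=18: (idle)
t=19: (idle)
t=20: (idle)

context switches = 6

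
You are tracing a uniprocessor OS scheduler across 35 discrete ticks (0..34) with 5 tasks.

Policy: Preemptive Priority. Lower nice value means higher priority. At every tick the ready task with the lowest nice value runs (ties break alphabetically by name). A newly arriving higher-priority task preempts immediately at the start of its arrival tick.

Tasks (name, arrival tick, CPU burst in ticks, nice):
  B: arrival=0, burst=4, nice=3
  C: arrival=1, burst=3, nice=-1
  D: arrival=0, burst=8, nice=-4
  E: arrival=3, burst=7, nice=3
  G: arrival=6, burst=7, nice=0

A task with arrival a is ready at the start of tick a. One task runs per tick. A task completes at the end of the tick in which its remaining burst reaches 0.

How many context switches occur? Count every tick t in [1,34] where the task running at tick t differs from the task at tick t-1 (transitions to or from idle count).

t=0: ready={B,D} → run D
t=1: ready={B,C,D} → run D
t=2: ready={B,C,D} → run D
t=3: ready={B,C,D,E} → run D
t=4: ready={B,C,D,E} → run D
t=5: ready={B,C,D,E} → run D
t=6: ready={B,C,D,E,G} → run D
t=7: ready={B,C,D,E,G} → run D
t=8: ready={B,C,E,G} → run C
t=9: ready={B,C,E,G} → run C
t=10: ready={B,C,E,G} → run C
t=11: ready={B,E,G} → run G
t=12: ready={B,E,G} → run G
t=13: ready={B,E,G} → run G
t=14: ready={B,E,G} → run G
t=15: ready={B,E,G} → run G
t=16: ready={B,E,G} → run G
t=17: ready={B,E,G} → run G
t=18: ready={B,E} → run B
t=19: ready={B,E} → run B
t=20: ready={B,E} → run B
t=21: ready={B,E} → run B
t=22: ready={E} → run E
t=23: ready={E} → run E
t=24: ready={E} → run E
t=25: ready={E} → run E
t=26: ready={E} → run E
t=27: ready={E} → run E
t=28: ready={E} → run E
t=29: (idle)
t=30: (idle)
t=31: (idle)
t=32: (idle)
t=33: (idle)
t=34: (idle)

context switches = 5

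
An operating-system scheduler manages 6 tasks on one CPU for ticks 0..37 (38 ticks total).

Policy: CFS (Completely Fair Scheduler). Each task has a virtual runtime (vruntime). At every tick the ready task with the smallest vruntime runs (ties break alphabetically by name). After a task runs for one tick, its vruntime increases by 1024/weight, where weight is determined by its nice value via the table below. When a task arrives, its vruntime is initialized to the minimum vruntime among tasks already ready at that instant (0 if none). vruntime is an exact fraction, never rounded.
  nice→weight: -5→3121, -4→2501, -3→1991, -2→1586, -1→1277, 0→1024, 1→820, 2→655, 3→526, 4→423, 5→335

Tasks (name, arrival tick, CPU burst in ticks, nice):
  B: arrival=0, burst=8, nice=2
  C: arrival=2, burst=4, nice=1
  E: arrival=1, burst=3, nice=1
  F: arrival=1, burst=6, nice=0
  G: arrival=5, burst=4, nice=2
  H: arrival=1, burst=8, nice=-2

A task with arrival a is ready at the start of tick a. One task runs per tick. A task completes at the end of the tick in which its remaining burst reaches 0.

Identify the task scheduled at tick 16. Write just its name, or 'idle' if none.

t=0: vr[B=0] → run B
t=1: vr[B=1024/655 E=1024/655 F=1024/655 H=1024/655] → run B
t=2: vr[B=2048/655 C=1024/655 E=1024/655 F=1024/655 H=1024/655] → run C
t=3: vr[B=2048/655 C=15104/5371 E=1024/655 F=1024/655 H=1024/655] → run E
t=4: vr[B=2048/655 C=15104/5371 E=15104/5371 F=1024/655 H=1024/655] → run F
t=5: vr[B=2048/655 C=15104/5371 E=15104/5371 F=1679/655 G=1024/655 H=1024/655] → run G
t=6: vr[B=2048/655 C=15104/5371 E=15104/5371 F=1679/655 G=2048/655 H=1024/655] → run H
t=7: vr[B=2048/655 C=15104/5371 E=15104/5371 F=1679/655 G=2048/655 H=1147392/519415] → run H
t=8: vr[B=2048/655 C=15104/5371 E=15104/5371 F=1679/655 G=2048/655 H=1482752/519415] → run F
t=9: vr[B=2048/655 C=15104/5371 E=15104/5371 F=2334/655 G=2048/655 H=1482752/519415] → run C
t=10: vr[B=2048/655 C=109056/26855 E=15104/5371 F=2334/655 G=2048/655 H=1482752/519415] → run E
t=11: vr[B=2048/655 C=109056/26855 E=109056/26855 F=2334/655 G=2048/655 H=1482752/519415] → run H
t=12: vr[B=2048/655 C=109056/26855 E=109056/26855 F=2334/655 G=2048/655 H=1818112/519415] → run B
t=13: vr[B=3072/655 C=109056/26855 E=109056/26855 F=2334/655 G=2048/655 H=1818112/519415] → run G
t=14: vr[B=3072/655 C=109056/26855 E=109056/26855 F=2334/655 G=3072/655 H=1818112/519415] → run H
t=15: vr[B=3072/655 C=109056/26855 E=109056/26855 F=2334/655 G=3072/655 H=2153472/519415] → run F
t=16: vr[B=3072/655 C=109056/26855 E=109056/26855 F=2989/655 G=3072/655 H=2153472/519415] → run C
t=17: vr[B=3072/655 C=142592/26855 E=109056/26855 F=2989/655 G=3072/655 H=2153472/519415] → run E
t=18: vr[B=3072/655 C=142592/26855 F=2989/655 G=3072/655 H=2153472/519415] → run H
t=19: vr[B=3072/655 C=142592/26855 F=2989/655 G=3072/655 H=2488832/519415] → run F
t=20: vr[B=3072/655 C=142592/26855 F=3644/655 G=3072/655 H=2488832/519415] → run B
t=21: vr[B=4096/655 C=142592/26855 F=3644/655 G=3072/655 H=2488832/519415] → run G
t=22: vr[B=4096/655 C=142592/26855 F=3644/655 G=4096/655 H=2488832/519415] → run H
t=23: vr[B=4096/655 C=142592/26855 F=3644/655 G=4096/655 H=2824192/519415] → run C
t=24: vr[B=4096/655 F=3644/655 G=4096/655 H=2824192/519415] → run H
t=25: vr[B=4096/655 F=3644/655 G=4096/655 H=3159552/519415] → run F
t=26: vr[B=4096/655 F=4299/655 G=4096/655 H=3159552/519415] → run H
t=27: vr[B=4096/655 F=4299/655 G=4096/655] → run B
t=28: vr[B=1024/131 F=4299/655 G=4096/655] → run G
t=29: vr[B=1024/131 F=4299/655] → run F
t=30: vr[B=1024/131] → run B
t=31: vr[B=6144/655] → run B
t=32: vr[B=7168/655] → run B
t=33: (idle)
t=34: (idle)
t=35: (idle)
t=36: (idle)
t=37: (idle)

running at tick 16 = C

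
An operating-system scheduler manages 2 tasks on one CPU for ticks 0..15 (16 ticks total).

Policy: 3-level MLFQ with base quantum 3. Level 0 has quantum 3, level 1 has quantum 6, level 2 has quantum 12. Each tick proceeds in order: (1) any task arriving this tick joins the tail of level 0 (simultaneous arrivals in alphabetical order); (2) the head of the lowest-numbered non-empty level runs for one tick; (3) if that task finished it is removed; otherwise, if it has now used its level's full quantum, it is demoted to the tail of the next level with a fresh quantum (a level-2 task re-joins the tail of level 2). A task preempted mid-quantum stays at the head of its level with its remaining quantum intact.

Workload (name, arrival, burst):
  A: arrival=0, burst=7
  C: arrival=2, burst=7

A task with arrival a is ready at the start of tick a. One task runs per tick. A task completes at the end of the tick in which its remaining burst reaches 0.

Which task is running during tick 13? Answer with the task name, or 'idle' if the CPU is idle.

t=0: L0/L1/L2 = A/-/- → run A
t=1: L0/L1/L2 = A/-/- → run A
t=2: L0/L1/L2 = AC/-/- → run A
t=3: L0/L1/L2 = C/A/- → run C
t=4: L0/L1/L2 = C/A/- → run C
t=5: L0/L1/L2 = C/A/- → run C
t=6: L0/L1/L2 = -/AC/- → run A
t=7: L0/L1/L2 = -/AC/- → run A
t=8: L0/L1/L2 = -/AC/- → run A
t=9: L0/L1/L2 = -/AC/- → run A
t=10: L0/L1/L2 = -/C/- → run C
t=11: L0/L1/L2 = -/C/- → run C
t=12: L0/L1/L2 = -/C/- → run C
t=13: L0/L1/L2 = -/C/- → run C
t=14: (idle)
t=15: (idle)

running at tick 13 = C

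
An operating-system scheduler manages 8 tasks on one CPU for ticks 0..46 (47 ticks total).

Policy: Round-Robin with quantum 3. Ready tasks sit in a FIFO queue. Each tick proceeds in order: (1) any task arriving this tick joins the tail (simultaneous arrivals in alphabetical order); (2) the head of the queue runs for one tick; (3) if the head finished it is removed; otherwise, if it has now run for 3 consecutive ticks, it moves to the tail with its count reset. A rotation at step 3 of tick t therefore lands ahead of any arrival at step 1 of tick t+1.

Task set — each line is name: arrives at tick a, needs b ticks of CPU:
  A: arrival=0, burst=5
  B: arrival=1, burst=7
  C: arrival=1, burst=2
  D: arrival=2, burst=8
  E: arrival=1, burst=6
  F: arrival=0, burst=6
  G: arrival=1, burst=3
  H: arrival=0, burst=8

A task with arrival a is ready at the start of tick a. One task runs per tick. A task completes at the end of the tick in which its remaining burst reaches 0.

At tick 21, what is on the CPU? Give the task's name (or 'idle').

running at tick 21 = D

t=0: queue=[A,F,H] q_used=0 → run A
t=1: queue=[A,F,H,B,C,E,G] q_used=1 → run A
t=2: queue=[A,F,H,B,C,E,G,D] q_used=2 → run A
t=3: queue=[F,H,B,C,E,G,D,A] q_used=0 → run F
t=4: queue=[F,H,B,C,E,G,D,A] q_used=1 → run F
t=5: queue=[F,H,B,C,E,G,D,A] q_used=2 → run F
t=6: queue=[H,B,C,E,G,D,A,F] q_used=0 → run H
t=7: queue=[H,B,C,E,G,D,A,F] q_used=1 → run H
t=8: queue=[H,B,C,E,G,D,A,F] q_used=2 → run H
t=9: queue=[B,C,E,G,D,A,F,H] q_used=0 → run B
t=10: queue=[B,C,E,G,D,A,F,H] q_used=1 → run B
t=11: queue=[B,C,E,G,D,A,F,H] q_used=2 → run B
t=12: queue=[C,E,G,D,A,F,H,B] q_used=0 → run C
t=13: queue=[C,E,G,D,A,F,H,B] q_used=1 → run C
t=14: queue=[E,G,D,A,F,H,B] q_used=0 → run E
t=15: queue=[E,G,D,A,F,H,B] q_used=1 → run E
t=16: queue=[E,G,D,A,F,H,B] q_used=2 → run E
t=17: queue=[G,D,A,F,H,B,E] q_used=0 → run G
t=18: queue=[G,D,A,F,H,B,E] q_used=1 → run G
t=19: queue=[G,D,A,F,H,B,E] q_used=2 → run G
t=20: queue=[D,A,F,H,B,E] q_used=0 → run D
t=21: queue=[D,A,F,H,B,E] q_used=1 → run D
t=22: queue=[D,A,F,H,B,E] q_used=2 → run D
t=23: queue=[A,F,H,B,E,D] q_used=0 → run A
t=24: queue=[A,F,H,B,E,D] q_used=1 → run A
t=25: queue=[F,H,B,E,D] q_used=0 → run F
t=26: queue=[F,H,B,E,D] q_used=1 → run F
t=27: queue=[F,H,B,E,D] q_used=2 → run F
t=28: queue=[H,B,E,D] q_used=0 → run H
t=29: queue=[H,B,E,D] q_used=1 → run H
t=30: queue=[H,B,E,D] q_used=2 → run H
t=31: queue=[B,E,D,H] q_used=0 → run B
t=32: queue=[B,E,D,H] q_used=1 → run B
t=33: queue=[B,E,D,H] q_used=2 → run B
t=34: queue=[E,D,H,B] q_used=0 → run E
t=35: queue=[E,D,H,B] q_used=1 → run E
t=36: queue=[E,D,H,B] q_used=2 → run E
t=37: queue=[D,H,B] q_used=0 → run D
t=38: queue=[D,H,B] q_used=1 → run D
t=39: queue=[D,H,B] q_used=2 → run D
t=40: queue=[H,B,D] q_used=0 → run H
t=41: queue=[H,B,D] q_used=1 → run H
t=42: queue=[B,D] q_used=0 → run B
t=43: queue=[D] q_used=0 → run D
t=44: queue=[D] q_used=1 → run D
t=45: (idle)
t=46: (idle)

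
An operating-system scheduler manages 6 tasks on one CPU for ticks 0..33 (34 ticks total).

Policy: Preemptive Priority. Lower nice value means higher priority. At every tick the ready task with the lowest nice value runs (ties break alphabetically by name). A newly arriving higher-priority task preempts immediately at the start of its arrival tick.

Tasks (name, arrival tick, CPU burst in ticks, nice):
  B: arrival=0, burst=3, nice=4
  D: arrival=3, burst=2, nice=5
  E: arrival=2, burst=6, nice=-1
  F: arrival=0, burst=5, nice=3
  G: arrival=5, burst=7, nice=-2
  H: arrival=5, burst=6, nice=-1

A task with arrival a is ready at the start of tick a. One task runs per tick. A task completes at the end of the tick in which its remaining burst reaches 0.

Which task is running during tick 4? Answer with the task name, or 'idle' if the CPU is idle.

running at tick 4 = E

t=0: ready={B,F} → run F
t=1: ready={B,F} → run F
t=2: ready={B,E,F} → run E
t=3: ready={B,D,E,F} → run E
t=4: ready={B,D,E,F} → run E
t=5: ready={B,D,E,F,G,H} → run G
t=6: ready={B,D,E,F,G,H} → run G
t=7: ready={B,D,E,F,G,H} → run G
t=8: ready={B,D,E,F,G,H} → run G
t=9: ready={B,D,E,F,G,H} → run G
t=10: ready={B,D,E,F,G,H} → run G
t=11: ready={B,D,E,F,G,H} → run G
t=12: ready={B,D,E,F,H} → run E
t=13: ready={B,D,E,F,H} → run E
t=14: ready={B,D,E,F,H} → run E
t=15: ready={B,D,F,H} → run H
t=16: ready={B,D,F,H} → run H
t=17: ready={B,D,F,H} → run H
t=18: ready={B,D,F,H} → run H
t=19: ready={B,D,F,H} → run H
t=20: ready={B,D,F,H} → run H
t=21: ready={B,D,F} → run F
t=22: ready={B,D,F} → run F
t=23: ready={B,D,F} → run F
t=24: ready={B,D} → run B
t=25: ready={B,D} → run B
t=26: ready={B,D} → run B
t=27: ready={D} → run D
t=28: ready={D} → run D
t=29: (idle)
t=30: (idle)
t=31: (idle)
t=32: (idle)
t=33: (idle)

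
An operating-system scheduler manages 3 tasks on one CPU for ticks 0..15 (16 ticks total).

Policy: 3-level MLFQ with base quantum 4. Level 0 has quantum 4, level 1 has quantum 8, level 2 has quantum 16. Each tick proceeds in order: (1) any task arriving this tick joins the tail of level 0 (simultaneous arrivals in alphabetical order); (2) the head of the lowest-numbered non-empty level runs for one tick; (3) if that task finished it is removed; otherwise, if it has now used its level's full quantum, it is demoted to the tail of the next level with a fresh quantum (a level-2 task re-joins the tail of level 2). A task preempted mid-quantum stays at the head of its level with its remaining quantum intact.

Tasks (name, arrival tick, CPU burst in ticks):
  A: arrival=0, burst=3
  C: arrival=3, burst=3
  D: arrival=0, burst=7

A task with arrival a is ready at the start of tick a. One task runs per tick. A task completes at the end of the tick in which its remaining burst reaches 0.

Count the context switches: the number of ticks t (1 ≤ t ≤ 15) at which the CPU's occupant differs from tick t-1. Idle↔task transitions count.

context switches = 4

t=0: L0/L1/L2 = AD/-/- → run A
t=1: L0/L1/L2 = AD/-/- → run A
t=2: L0/L1/L2 = AD/-/- → run A
t=3: L0/L1/L2 = DC/-/- → run D
t=4: L0/L1/L2 = DC/-/- → run D
t=5: L0/L1/L2 = DC/-/- → run D
t=6: L0/L1/L2 = DC/-/- → run D
t=7: L0/L1/L2 = C/D/- → run C
t=8: L0/L1/L2 = C/D/- → run C
t=9: L0/L1/L2 = C/D/- → run C
t=10: L0/L1/L2 = -/D/- → run D
t=11: L0/L1/L2 = -/D/- → run D
t=12: L0/L1/L2 = -/D/- → run D
t=13: (idle)
t=14: (idle)
t=15: (idle)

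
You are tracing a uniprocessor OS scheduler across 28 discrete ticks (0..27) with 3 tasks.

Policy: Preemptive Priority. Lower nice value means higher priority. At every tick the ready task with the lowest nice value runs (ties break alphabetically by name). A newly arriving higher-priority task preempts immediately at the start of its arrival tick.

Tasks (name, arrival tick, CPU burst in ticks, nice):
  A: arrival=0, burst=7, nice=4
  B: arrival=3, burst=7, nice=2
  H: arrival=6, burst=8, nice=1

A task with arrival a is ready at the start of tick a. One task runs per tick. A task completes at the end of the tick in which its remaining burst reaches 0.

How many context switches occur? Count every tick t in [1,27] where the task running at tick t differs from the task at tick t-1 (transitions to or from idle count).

t=0: ready={A} → run A
t=1: ready={A} → run A
t=2: ready={A} → run A
t=3: ready={A,B} → run B
t=4: ready={A,B} → run B
t=5: ready={A,B} → run B
t=6: ready={A,B,H} → run H
t=7: ready={A,B,H} → run H
t=8: ready={A,B,H} → run H
t=9: ready={A,B,H} → run H
t=10: ready={A,B,H} → run H
t=11: ready={A,B,H} → run H
t=12: ready={A,B,H} → run H
t=13: ready={A,B,H} → run H
t=14: ready={A,B} → run B
t=15: ready={A,B} → run B
t=16: ready={A,B} → run B
t=17: ready={A,B} → run B
t=18: ready={A} → run A
t=19: ready={A} → run A
t=20: ready={A} → run A
t=21: ready={A} → run A
t=22: (idle)
t=23: (idle)
t=24: (idle)
t=25: (idle)
t=26: (idle)
t=27: (idle)

context switches = 5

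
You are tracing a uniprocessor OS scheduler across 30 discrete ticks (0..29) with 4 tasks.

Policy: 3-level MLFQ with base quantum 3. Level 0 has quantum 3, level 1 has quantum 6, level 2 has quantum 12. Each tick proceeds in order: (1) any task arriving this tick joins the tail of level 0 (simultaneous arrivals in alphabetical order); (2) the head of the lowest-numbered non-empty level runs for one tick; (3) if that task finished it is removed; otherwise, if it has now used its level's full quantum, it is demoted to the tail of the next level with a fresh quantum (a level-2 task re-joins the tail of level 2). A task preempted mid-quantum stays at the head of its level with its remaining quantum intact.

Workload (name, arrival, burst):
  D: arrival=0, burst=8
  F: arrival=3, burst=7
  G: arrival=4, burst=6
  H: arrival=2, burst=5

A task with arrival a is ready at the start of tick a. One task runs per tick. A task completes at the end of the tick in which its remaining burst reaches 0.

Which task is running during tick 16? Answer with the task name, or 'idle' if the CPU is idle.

t=0: L0/L1/L2 = D/-/- → run D
t=1: L0/L1/L2 = D/-/- → run D
t=2: L0/L1/L2 = DH/-/- → run D
t=3: L0/L1/L2 = HF/D/- → run H
t=4: L0/L1/L2 = HFG/D/- → run H
t=5: L0/L1/L2 = HFG/D/- → run H
t=6: L0/L1/L2 = FG/DH/- → run F
t=7: L0/L1/L2 = FG/DH/- → run F
t=8: L0/L1/L2 = FG/DH/- → run F
t=9: L0/L1/L2 = G/DHF/- → run G
t=10: L0/L1/L2 = G/DHF/- → run G
t=11: L0/L1/L2 = G/DHF/- → run G
t=12: L0/L1/L2 = -/DHFG/- → run D
t=13: L0/L1/L2 = -/DHFG/- → run D
t=14: L0/L1/L2 = -/DHFG/- → run D
t=15: L0/L1/L2 = -/DHFG/- → run D
t=16: L0/L1/L2 = -/DHFG/- → run D
t=17: L0/L1/L2 = -/HFG/- → run H
t=18: L0/L1/L2 = -/HFG/- → run H
t=19: L0/L1/L2 = -/FG/- → run F
t=20: L0/L1/L2 = -/FG/- → run F
t=21: L0/L1/L2 = -/FG/- → run F
t=22: L0/L1/L2 = -/FG/- → run F
t=23: L0/L1/L2 = -/G/- → run G
t=24: L0/L1/L2 = -/G/- → run G
t=25: L0/L1/L2 = -/G/- → run G
t=26: (idle)
t=27: (idle)
t=28: (idle)
t=29: (idle)

running at tick 16 = D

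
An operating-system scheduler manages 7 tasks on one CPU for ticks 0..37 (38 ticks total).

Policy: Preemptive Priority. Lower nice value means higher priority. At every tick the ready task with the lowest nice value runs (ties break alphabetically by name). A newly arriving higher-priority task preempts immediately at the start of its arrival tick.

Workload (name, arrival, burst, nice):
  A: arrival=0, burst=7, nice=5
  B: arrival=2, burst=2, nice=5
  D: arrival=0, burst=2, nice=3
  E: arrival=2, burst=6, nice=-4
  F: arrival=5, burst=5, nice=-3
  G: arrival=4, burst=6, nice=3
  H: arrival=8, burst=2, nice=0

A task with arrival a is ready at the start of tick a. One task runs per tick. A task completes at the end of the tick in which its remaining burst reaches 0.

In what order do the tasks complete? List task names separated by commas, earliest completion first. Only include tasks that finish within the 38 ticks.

t=0: ready={A,D} → run D
t=1: ready={A,D} → run D
t=2: ready={A,B,E} → run E
t=3: ready={A,B,E} → run E
t=4: ready={A,B,E,G} → run E
t=5: ready={A,B,E,F,G} → run E
t=6: ready={A,B,E,F,G} → run E
t=7: ready={A,B,E,F,G} → run E
t=8: ready={A,B,F,G,H} → run F
t=9: ready={A,B,F,G,H} → run F
t=10: ready={A,B,F,G,H} → run F
t=11: ready={A,B,F,G,H} → run F
t=12: ready={A,B,F,G,H} → run F
t=13: ready={A,B,G,H} → run H
t=14: ready={A,B,G,H} → run H
t=15: ready={A,B,G} → run G
t=16: ready={A,B,G} → run G
t=17: ready={A,B,G} → run G
t=18: ready={A,B,G} → run G
t=19: ready={A,B,G} → run G
t=20: ready={A,B,G} → run G
t=21: ready={A,B} → run A
t=22: ready={A,B} → run A
t=23: ready={A,B} → run A
t=24: ready={A,B} → run A
t=25: ready={A,B} → run A
t=26: ready={A,B} → run A
t=27: ready={A,B} → run A
t=28: ready={B} → run B
t=29: ready={B} → run B
t=30: (idle)
t=31: (idle)
t=32: (idle)
t=33: (idle)
t=34: (idle)
t=35: (idle)
t=36: (idle)
t=37: (idle)

completion order = D, E, F, H, G, A, B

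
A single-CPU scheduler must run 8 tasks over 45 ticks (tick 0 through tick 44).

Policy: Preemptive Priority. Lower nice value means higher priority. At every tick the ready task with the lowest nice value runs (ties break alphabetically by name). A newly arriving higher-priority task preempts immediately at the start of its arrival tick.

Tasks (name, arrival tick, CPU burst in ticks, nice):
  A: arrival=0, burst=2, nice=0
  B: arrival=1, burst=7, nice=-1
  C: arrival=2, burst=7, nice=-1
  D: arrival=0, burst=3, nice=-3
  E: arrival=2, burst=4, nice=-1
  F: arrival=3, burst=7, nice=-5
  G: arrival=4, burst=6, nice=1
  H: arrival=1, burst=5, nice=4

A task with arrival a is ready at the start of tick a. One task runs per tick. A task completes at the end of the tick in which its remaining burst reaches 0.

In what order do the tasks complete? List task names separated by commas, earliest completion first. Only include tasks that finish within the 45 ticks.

t=0: ready={A,D} → run D
t=1: ready={A,B,D,H} → run D
t=2: ready={A,B,C,D,E,H} → run D
t=3: ready={A,B,C,E,F,H} → run F
t=4: ready={A,B,C,E,F,G,H} → run F
t=5: ready={A,B,C,E,F,G,H} → run F
t=6: ready={A,B,C,E,F,G,H} → run F
t=7: ready={A,B,C,E,F,G,H} → run F
t=8: ready={A,B,C,E,F,G,H} → run F
t=9: ready={A,B,C,E,F,G,H} → run F
t=10: ready={A,B,C,E,G,H} → run B
t=11: ready={A,B,C,E,G,H} → run B
t=12: ready={A,B,C,E,G,H} → run B
t=13: ready={A,B,C,E,G,H} → run B
t=14: ready={A,B,C,E,G,H} → run B
t=15: ready={A,B,C,E,G,H} → run B
t=16: ready={A,B,C,E,G,H} → run B
t=17: ready={A,C,E,G,H} → run C
t=18: ready={A,C,E,G,H} → run C
t=19: ready={A,C,E,G,H} → run C
t=20: ready={A,C,E,G,H} → run C
t=21: ready={A,C,E,G,H} → run C
t=22: ready={A,C,E,G,H} → run C
t=23: ready={A,C,E,G,H} → run C
t=24: ready={A,E,G,H} → run E
t=25: ready={A,E,G,H} → run E
t=26: ready={A,E,G,H} → run E
t=27: ready={A,E,G,H} → run E
t=28: ready={A,G,H} → run A
t=29: ready={A,G,H} → run A
t=30: ready={G,H} → run G
t=31: ready={G,H} → run G
t=32: ready={G,H} → run G
t=33: ready={G,H} → run G
t=34: ready={G,H} → run G
t=35: ready={G,H} → run G
t=36: ready={H} → run H
t=37: ready={H} → run H
t=38: ready={H} → run H
t=39: ready={H} → run H
t=40: ready={H} → run H
t=41: (idle)
t=42: (idle)
t=43: (idle)
t=44: (idle)

completion order = D, F, B, C, E, A, G, H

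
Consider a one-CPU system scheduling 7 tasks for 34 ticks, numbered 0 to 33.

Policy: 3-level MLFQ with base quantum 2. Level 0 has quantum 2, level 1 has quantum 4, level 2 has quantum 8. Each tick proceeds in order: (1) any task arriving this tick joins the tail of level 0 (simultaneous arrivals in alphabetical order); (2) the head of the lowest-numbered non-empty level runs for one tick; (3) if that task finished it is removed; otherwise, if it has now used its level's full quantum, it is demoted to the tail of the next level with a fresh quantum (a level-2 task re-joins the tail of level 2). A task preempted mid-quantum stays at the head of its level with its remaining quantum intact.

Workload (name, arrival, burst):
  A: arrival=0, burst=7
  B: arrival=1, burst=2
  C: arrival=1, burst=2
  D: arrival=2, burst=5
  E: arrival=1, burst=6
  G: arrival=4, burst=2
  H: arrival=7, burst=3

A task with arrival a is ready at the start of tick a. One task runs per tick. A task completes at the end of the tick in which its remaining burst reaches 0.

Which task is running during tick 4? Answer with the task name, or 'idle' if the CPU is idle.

t=0: L0/L1/L2 = A/-/- → run A
t=1: L0/L1/L2 = ABCE/-/- → run A
t=2: L0/L1/L2 = BCED/A/- → run B
t=3: L0/L1/L2 = BCED/A/- → run B
t=4: L0/L1/L2 = CEDG/A/- → run C
t=5: L0/L1/L2 = CEDG/A/- → run C
t=6: L0/L1/L2 = EDG/A/- → run E
t=7: L0/L1/L2 = EDGH/A/- → run E
t=8: L0/L1/L2 = DGH/AE/- → run D
t=9: L0/L1/L2 = DGH/AE/- → run D
t=10: L0/L1/L2 = GH/AED/- → run G
t=11: L0/L1/L2 = GH/AED/- → run G
t=12: L0/L1/L2 = H/AED/- → run H
t=13: L0/L1/L2 = H/AED/- → run H
t=14: L0/L1/L2 = -/AEDH/- → run A
t=15: L0/L1/L2 = -/AEDH/- → run A
t=16: L0/L1/L2 = -/AEDH/- → run A
t=17: L0/L1/L2 = -/AEDH/- → run A
t=18: L0/L1/L2 = -/EDH/A → run E
t=19: L0/L1/L2 = -/EDH/A → run E
t=20: L0/L1/L2 = -/EDH/A → run E
t=21: L0/L1/L2 = -/EDH/A → run E
t=22: L0/L1/L2 = -/DH/A → run D
t=23: L0/L1/L2 = -/DH/A → run D
t=24: L0/L1/L2 = -/DH/A → run D
t=25: L0/L1/L2 = -/H/A → run H
t=26: L0/L1/L2 = -/-/A → run A
t=27: (idle)
t=28: (idle)
t=29: (idle)
t=30: (idle)
t=31: (idle)
t=32: (idle)
t=33: (idle)

running at tick 4 = C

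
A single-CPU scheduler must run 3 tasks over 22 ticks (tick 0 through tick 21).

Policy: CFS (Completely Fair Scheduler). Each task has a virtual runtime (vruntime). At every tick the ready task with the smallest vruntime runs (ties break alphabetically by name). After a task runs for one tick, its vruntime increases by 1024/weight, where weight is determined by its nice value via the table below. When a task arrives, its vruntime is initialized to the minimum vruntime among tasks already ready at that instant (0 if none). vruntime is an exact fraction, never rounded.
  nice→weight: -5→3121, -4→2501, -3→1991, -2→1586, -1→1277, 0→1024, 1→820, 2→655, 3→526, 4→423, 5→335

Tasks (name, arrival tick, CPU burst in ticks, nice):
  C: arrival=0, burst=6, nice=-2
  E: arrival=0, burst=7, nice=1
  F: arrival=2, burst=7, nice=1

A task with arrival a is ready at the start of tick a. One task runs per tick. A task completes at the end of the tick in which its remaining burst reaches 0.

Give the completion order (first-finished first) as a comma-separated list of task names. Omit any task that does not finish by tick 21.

t=0: vr[C=0 E=0] → run C
t=1: vr[C=512/793 E=0] → run E
t=2: vr[C=512/793 E=256/205 F=512/793] → run C
t=3: vr[C=1024/793 E=256/205 F=512/793] → run F
t=4: vr[C=1024/793 E=256/205 F=307968/162565] → run E
t=5: vr[C=1024/793 E=512/205 F=307968/162565] → run C
t=6: vr[C=1536/793 E=512/205 F=307968/162565] → run F
t=7: vr[C=1536/793 E=512/205 F=510976/162565] → run C
t=8: vr[C=2048/793 E=512/205 F=510976/162565] → run E
t=9: vr[C=2048/793 E=768/205 F=510976/162565] → run C
t=10: vr[C=2560/793 E=768/205 F=510976/162565] → run F
t=11: vr[C=2560/793 E=768/205 F=713984/162565] → run C
t=12: vr[E=768/205 F=713984/162565] → run E
t=13: vr[E=1024/205 F=713984/162565] → run F
t=14: vr[E=1024/205 F=916992/162565] → run E
t=15: vr[E=256/41 F=916992/162565] → run F
t=16: vr[E=256/41 F=224000/32513] → run E
t=17: vr[E=1536/205 F=224000/32513] → run F
t=18: vr[E=1536/205 F=1323008/162565] → run E
t=19: vr[F=1323008/162565] → run F
t=20: (idle)
t=21: (idle)

completion order = C, E, F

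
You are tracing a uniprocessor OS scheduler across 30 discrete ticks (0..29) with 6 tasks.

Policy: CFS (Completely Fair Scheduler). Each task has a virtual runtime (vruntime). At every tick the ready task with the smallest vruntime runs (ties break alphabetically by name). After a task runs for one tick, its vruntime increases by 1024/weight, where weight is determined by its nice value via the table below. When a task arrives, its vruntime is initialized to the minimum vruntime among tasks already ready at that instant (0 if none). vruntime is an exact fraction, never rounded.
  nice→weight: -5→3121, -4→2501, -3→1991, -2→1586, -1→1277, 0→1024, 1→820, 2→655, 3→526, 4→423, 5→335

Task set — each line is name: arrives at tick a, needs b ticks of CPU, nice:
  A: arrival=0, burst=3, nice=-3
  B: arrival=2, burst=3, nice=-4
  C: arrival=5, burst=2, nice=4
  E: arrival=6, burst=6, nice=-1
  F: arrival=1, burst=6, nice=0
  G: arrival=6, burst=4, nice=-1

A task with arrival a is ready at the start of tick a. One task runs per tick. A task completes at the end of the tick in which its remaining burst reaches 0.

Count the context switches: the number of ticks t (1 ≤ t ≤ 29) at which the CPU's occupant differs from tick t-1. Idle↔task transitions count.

context switches = 23

t=0: vr[A=0] → run A
t=1: vr[A=1024/1991 F=1024/1991] → run A
t=2: vr[A=2048/1991 B=1024/1991 F=1024/1991] → run B
t=3: vr[A=2048/1991 B=4599808/4979491 F=1024/1991] → run F
t=4: vr[A=2048/1991 B=4599808/4979491 F=3015/1991] → run B
t=5: vr[A=2048/1991 B=6638592/4979491 C=2048/1991 F=3015/1991] → run A
t=6: vr[B=6638592/4979491 C=2048/1991 E=2048/1991 F=3015/1991 G=2048/1991] → run C
t=7: vr[B=6638592/4979491 C=2905088/842193 E=2048/1991 F=3015/1991 G=2048/1991] → run E
t=8: vr[B=6638592/4979491 C=2905088/842193 E=4654080/2542507 F=3015/1991 G=2048/1991] → run G
t=9: vr[B=6638592/4979491 C=2905088/842193 E=4654080/2542507 F=3015/1991 G=4654080/2542507] → run B
t=10: vr[C=2905088/842193 E=4654080/2542507 F=3015/1991 G=4654080/2542507] → run F
t=11: vr[C=2905088/842193 E=4654080/2542507 F=5006/1991 G=4654080/2542507] → run E
t=12: vr[C=2905088/842193 E=6692864/2542507 F=5006/1991 G=4654080/2542507] → run G
t=13: vr[C=2905088/842193 E=6692864/2542507 F=5006/1991 G=6692864/2542507] → run F
t=14: vr[C=2905088/842193 E=6692864/2542507 F=6997/1991 G=6692864/2542507] → run E
t=15: vr[C=2905088/842193 E=8731648/2542507 F=6997/1991 G=6692864/2542507] → run G
t=16: vr[C=2905088/842193 E=8731648/2542507 F=6997/1991 G=8731648/2542507] → run E
t=17: vr[C=2905088/842193 E=10770432/2542507 F=6997/1991 G=8731648/2542507] → run G
t=18: vr[C=2905088/842193 E=10770432/2542507 F=6997/1991] → run C
t=19: vr[E=10770432/2542507 F=6997/1991] → run F
t=20: vr[E=10770432/2542507 F=8988/1991] → run E
t=21: vr[E=12809216/2542507 F=8988/1991] → run F
t=22: vr[E=12809216/2542507 F=10979/1991] → run E
t=23: vr[F=10979/1991] → run F
t=24: (idle)
t=25: (idle)
t=26: (idle)
t=27: (idle)
t=28: (idle)
t=29: (idle)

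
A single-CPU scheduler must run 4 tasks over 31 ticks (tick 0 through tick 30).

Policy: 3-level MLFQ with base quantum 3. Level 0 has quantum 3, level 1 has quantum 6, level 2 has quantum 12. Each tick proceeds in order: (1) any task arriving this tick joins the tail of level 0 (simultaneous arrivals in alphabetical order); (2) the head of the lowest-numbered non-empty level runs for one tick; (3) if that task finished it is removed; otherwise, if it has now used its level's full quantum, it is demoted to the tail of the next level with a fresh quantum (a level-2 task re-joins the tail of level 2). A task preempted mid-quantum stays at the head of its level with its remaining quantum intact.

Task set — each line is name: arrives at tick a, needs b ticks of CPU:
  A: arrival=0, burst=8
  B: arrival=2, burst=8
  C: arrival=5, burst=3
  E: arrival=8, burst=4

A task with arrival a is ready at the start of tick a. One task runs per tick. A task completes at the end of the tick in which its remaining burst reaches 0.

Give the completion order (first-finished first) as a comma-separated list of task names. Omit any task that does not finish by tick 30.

t=0: L0/L1/L2 = A/-/- → run A
t=1: L0/L1/L2 = A/-/- → run A
t=2: L0/L1/L2 = AB/-/- → run A
t=3: L0/L1/L2 = B/A/- → run B
t=4: L0/L1/L2 = B/A/- → run B
t=5: L0/L1/L2 = BC/A/- → run B
t=6: L0/L1/L2 = C/AB/- → run C
t=7: L0/L1/L2 = C/AB/- → run C
t=8: L0/L1/L2 = CE/AB/- → run C
t=9: L0/L1/L2 = E/AB/- → run E
t=10: L0/L1/L2 = E/AB/- → run E
t=11: L0/L1/L2 = E/AB/- → run E
t=12: L0/L1/L2 = -/ABE/- → run A
t=13: L0/L1/L2 = -/ABE/- → run A
t=14: L0/L1/L2 = -/ABE/- → run A
t=15: L0/L1/L2 = -/ABE/- → run A
t=16: L0/L1/L2 = -/ABE/- → run A
t=17: L0/L1/L2 = -/BE/- → run B
t=18: L0/L1/L2 = -/BE/- → run B
t=19: L0/L1/L2 = -/BE/- → run B
t=20: L0/L1/L2 = -/BE/- → run B
t=21: L0/L1/L2 = -/BE/- → run B
t=22: L0/L1/L2 = -/E/- → run E
t=23: (idle)
t=24: (idle)
t=25: (idle)
t=26: (idle)
t=27: (idle)
t=28: (idle)
t=29: (idle)
t=30: (idle)

completion order = C, A, B, E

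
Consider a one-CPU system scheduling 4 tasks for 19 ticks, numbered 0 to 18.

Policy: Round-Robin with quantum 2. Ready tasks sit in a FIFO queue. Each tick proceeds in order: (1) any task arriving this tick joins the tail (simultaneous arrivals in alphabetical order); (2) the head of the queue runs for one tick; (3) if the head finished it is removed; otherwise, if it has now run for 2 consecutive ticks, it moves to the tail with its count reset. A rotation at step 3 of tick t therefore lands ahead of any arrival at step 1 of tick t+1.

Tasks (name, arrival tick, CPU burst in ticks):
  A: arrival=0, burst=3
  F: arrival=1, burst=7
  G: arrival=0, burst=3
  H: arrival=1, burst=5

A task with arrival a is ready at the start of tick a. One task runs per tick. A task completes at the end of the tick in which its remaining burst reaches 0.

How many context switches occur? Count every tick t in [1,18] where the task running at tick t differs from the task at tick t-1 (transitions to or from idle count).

context switches = 11

t=0: queue=[A,G] q_used=0 → run A
t=1: queue=[A,G,F,H] q_used=1 → run A
t=2: queue=[G,F,H,A] q_used=0 → run G
t=3: queue=[G,F,H,A] q_used=1 → run G
t=4: queue=[F,H,A,G] q_used=0 → run F
t=5: queue=[F,H,A,G] q_used=1 → run F
t=6: queue=[H,A,G,F] q_used=0 → run H
t=7: queue=[H,A,G,F] q_used=1 → run H
t=8: queue=[A,G,F,H] q_used=0 → run A
t=9: queue=[G,F,H] q_used=0 → run G
t=10: queue=[F,H] q_used=0 → run F
t=11: queue=[F,H] q_used=1 → run F
t=12: queue=[H,F] q_used=0 → run H
t=13: queue=[H,F] q_used=1 → run H
t=14: queue=[F,H] q_used=0 → run F
t=15: queue=[F,H] q_used=1 → run F
t=16: queue=[H,F] q_used=0 → run H
t=17: queue=[F] q_used=0 → run F
t=18: (idle)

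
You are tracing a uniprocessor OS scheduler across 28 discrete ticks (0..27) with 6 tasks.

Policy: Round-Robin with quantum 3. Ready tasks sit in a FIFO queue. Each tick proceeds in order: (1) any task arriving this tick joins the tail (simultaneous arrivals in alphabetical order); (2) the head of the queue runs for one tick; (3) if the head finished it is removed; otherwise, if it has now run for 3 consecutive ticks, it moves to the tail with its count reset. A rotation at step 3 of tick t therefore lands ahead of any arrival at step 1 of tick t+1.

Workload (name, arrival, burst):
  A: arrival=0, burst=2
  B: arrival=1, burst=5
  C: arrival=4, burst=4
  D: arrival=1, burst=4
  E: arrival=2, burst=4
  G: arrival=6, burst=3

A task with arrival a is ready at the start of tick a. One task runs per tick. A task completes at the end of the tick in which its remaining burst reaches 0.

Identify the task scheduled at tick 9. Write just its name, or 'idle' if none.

t=0: queue=[A] q_used=0 → run A
t=1: queue=[A,B,D] q_used=1 → run A
t=2: queue=[B,D,E] q_used=0 → run B
t=3: queue=[B,D,E] q_used=1 → run B
t=4: queue=[B,D,E,C] q_used=2 → run B
t=5: queue=[D,E,C,B] q_used=0 → run D
t=6: queue=[D,E,C,B,G] q_used=1 → run D
t=7: queue=[D,E,C,B,G] q_used=2 → run D
t=8: queue=[E,C,B,G,D] q_used=0 → run E
t=9: queue=[E,C,B,G,D] q_used=1 → run E
t=10: queue=[E,C,B,G,D] q_used=2 → run E
t=11: queue=[C,B,G,D,E] q_used=0 → run C
t=12: queue=[C,B,G,D,E] q_used=1 → run C
t=13: queue=[C,B,G,D,E] q_used=2 → run C
t=14: queue=[B,G,D,E,C] q_used=0 → run B
t=15: queue=[B,G,D,E,C] q_used=1 → run B
t=16: queue=[G,D,E,C] q_used=0 → run G
t=17: queue=[G,D,E,C] q_used=1 → run G
t=18: queue=[G,D,E,C] q_used=2 → run G
t=19: queue=[D,E,C] q_used=0 → run D
t=20: queue=[E,C] q_used=0 → run E
t=21: queue=[C] q_used=0 → run C
t=22: (idle)
t=23: (idle)
t=24: (idle)
t=25: (idle)
t=26: (idle)
t=27: (idle)

running at tick 9 = E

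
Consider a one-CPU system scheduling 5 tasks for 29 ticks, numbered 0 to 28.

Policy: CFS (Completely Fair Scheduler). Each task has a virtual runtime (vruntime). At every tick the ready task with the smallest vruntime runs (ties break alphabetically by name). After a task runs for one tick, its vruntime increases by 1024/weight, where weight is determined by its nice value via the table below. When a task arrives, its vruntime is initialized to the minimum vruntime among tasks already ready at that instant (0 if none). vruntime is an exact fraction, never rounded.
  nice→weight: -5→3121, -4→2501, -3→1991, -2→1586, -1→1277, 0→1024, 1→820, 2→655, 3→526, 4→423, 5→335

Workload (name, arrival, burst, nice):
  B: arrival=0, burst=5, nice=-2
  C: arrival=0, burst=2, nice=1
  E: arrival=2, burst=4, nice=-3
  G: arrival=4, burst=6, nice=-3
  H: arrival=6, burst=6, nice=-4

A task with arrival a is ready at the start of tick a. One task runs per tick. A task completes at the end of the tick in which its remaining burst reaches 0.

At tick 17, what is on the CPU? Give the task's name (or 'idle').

t=0: vr[B=0 C=0] → run B
t=1: vr[B=512/793 C=0] → run C
t=2: vr[B=512/793 C=256/205 E=512/793] → run B
t=3: vr[B=1024/793 C=256/205 E=512/793] → run E
t=4: vr[B=1024/793 C=256/205 E=1831424/1578863 G=1831424/1578863] → run E
t=5: vr[B=1024/793 C=256/205 E=2643456/1578863 G=1831424/1578863] → run G
t=6: vr[B=1024/793 C=256/205 E=2643456/1578863 G=2643456/1578863 H=256/205] → run C
t=7: vr[B=1024/793 E=2643456/1578863 G=2643456/1578863 H=256/205] → run H
t=8: vr[B=1024/793 E=2643456/1578863 G=2643456/1578863 H=20736/12505] → run B
t=9: vr[B=1536/793 E=2643456/1578863 G=2643456/1578863 H=20736/12505] → run H
t=10: vr[B=1536/793 E=2643456/1578863 G=2643456/1578863 H=25856/12505] → run E
t=11: vr[B=1536/793 E=3455488/1578863 G=2643456/1578863 H=25856/12505] → run G
t=12: vr[B=1536/793 E=3455488/1578863 G=3455488/1578863 H=25856/12505] → run B
t=13: vr[B=2048/793 E=3455488/1578863 G=3455488/1578863 H=25856/12505] → run H
t=14: vr[B=2048/793 E=3455488/1578863 G=3455488/1578863 H=30976/12505] → run E
t=15: vr[B=2048/793 G=3455488/1578863 H=30976/12505] → run G
t=16: vr[B=2048/793 G=4267520/1578863 H=30976/12505] → run H
t=17: vr[B=2048/793 G=4267520/1578863 H=36096/12505] → run B
t=18: vr[G=4267520/1578863 H=36096/12505] → run G
t=19: vr[G=5079552/1578863 H=36096/12505] → run H
t=20: vr[G=5079552/1578863 H=41216/12505] → run G
t=21: vr[G=5891584/1578863 H=41216/12505] → run H
t=22: vr[G=5891584/1578863] → run G
t=23: (idle)
t=24: (idle)
t=25: (idle)
t=26: (idle)
t=27: (idle)
t=28: (idle)

running at tick 17 = B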